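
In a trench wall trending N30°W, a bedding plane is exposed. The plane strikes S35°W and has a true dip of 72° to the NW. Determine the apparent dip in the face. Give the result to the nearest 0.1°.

70.3°

The strike is S35°W and the section trends N30°W; the acute angle between them is β = 65°.
tan α = tan 72° × sin 65° = 3.0777 × 0.9063 = 2.7893
apparent dip = arctan 2.7893 = 70.28°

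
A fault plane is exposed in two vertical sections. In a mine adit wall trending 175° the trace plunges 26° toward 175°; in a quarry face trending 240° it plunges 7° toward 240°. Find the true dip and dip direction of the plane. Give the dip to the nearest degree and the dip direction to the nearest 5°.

The two traces are lines in the plane: v₁ = (sin 175°·cos 26°, cos 175°·cos 26°, −sin 26°), v₂ = (sin 240°·cos 7°, cos 240°·cos 7°, −sin 7°).
Cross product v₁ × v₂ gives the pole to the plane: n ∝ (0.108, -0.386, 0.809).
True dip = arccos(n_z / |n|) = arccos(0.8957) = 26.4°.
Dip direction = azimuth of (n_x, n_y) = atan2(0.108, -0.386) = 164°.

true dip 26°, dip direction 165°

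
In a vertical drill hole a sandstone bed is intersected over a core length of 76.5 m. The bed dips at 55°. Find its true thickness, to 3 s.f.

True thickness t = h · cos(dip) = 76.5 × cos 55°
t = 76.5 × 0.5736 = 43.879 m

43.9 m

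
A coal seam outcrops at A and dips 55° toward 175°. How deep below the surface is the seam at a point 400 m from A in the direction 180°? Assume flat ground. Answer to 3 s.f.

569 m

The hole lies 5° from the dip direction, so the down-dip offset is 400 × cos 5° = 398.48 m.
Depth = down-dip offset × tan(dip) = 398.48 × tan 55° = 398.48 × 1.4281
Depth = 569.09 m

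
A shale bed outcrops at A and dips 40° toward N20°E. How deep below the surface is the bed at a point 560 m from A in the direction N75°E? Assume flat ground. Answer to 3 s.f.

The hole lies 55° from the dip direction, so the down-dip offset is 560 × cos 55° = 321.20 m.
Depth = down-dip offset × tan(dip) = 321.20 × tan 40° = 321.20 × 0.8391
Depth = 269.52 m

270 m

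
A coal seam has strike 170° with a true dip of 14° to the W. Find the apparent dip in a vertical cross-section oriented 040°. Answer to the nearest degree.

11°

Angle between strike (170°) and section (040°): β = 50°.
tan(apparent dip) = tan 14° · sin 50° = 0.1910
α = arctan(0.1910) = 10.81°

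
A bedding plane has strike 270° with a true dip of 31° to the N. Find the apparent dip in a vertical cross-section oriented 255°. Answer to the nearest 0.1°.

The section lies 15° from the strike.
tan α = tan 31° × sin 15° = 0.6009 × 0.2588 = 0.1555
apparent dip = arctan 0.1555 = 8.84°

8.8°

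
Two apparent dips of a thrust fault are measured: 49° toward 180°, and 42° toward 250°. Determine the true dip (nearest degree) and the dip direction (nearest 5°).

true dip 52°, dip direction 205°

The two traces are lines in the plane: v₁ = (sin 180°·cos 49°, cos 180°·cos 49°, −sin 49°), v₂ = (sin 250°·cos 42°, cos 250°·cos 42°, −sin 42°).
Cross product v₁ × v₂ gives the pole to the plane: n ∝ (-0.247, -0.527, 0.458).
True dip = arccos(n_z / |n|) = arccos(0.6185) = 51.8°.
The horizontal component of n points toward azimuth atan2(n_x, n_y) = 205°, the dip direction.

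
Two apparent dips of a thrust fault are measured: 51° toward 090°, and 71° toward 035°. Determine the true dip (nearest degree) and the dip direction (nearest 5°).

The two traces are lines in the plane: v₁ = (sin 90°·cos 51°, cos 90°·cos 51°, −sin 51°), v₂ = (sin 35°·cos 71°, cos 35°·cos 71°, −sin 71°).
n = v₁ × v₂ = (0.207, 0.450, 0.168) (taken with n_z > 0).
Dip δ = arctan(|n_h|/n_z) = arctan(0.495/0.168) = 71.3°.
Dip direction = azimuth of (n_x, n_y) = atan2(0.207, 0.450) = 25°.

true dip 71°, dip direction 025°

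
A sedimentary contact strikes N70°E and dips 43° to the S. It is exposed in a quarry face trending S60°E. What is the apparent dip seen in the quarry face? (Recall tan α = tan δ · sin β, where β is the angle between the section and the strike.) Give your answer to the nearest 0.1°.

35.5°

The strike is N70°E and the section trends S60°E; the acute angle between them is β = 50°.
tan(apparent dip) = tan 43° · sin 50° = 0.7143
α = arctan(0.7143) = 35.54°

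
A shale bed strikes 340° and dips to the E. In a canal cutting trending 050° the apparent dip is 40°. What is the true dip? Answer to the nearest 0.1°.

41.8°

β = acute angle between strike 340° and section 050° = 70°.
tan δ = tan α / sin β = tan 40° / sin 70° = 0.8391 / 0.9397 = 0.8930
true dip = arctan 0.8930 = 41.76°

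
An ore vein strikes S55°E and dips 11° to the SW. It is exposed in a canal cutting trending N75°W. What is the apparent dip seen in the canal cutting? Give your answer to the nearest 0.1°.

3.8°

The section lies 20° from the strike.
tan(apparent dip) = tan 11° · sin 20° = 0.0665
α = arctan(0.0665) = 3.80°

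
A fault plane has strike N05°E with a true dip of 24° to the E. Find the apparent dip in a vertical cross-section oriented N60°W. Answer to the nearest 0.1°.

The section lies 65° from the strike.
tan α = tan 24° × sin 65° = 0.4452 × 0.9063 = 0.4035
apparent dip = arctan 0.4035 = 21.97°

22.0°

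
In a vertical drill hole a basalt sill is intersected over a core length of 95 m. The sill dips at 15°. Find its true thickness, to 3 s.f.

True thickness t = h · cos(dip) = 95 × cos 15°
t = 95 × 0.9659 = 91.763 m

91.8 m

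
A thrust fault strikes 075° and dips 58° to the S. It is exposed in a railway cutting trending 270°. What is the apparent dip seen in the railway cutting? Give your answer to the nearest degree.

The strike is 075° and the section trends 270°; the acute angle between them is β = 15°.
tan α = tan 58° × sin 15° = 1.6003 × 0.2588 = 0.4142
α = arctan(0.4142) = 22.50°

22°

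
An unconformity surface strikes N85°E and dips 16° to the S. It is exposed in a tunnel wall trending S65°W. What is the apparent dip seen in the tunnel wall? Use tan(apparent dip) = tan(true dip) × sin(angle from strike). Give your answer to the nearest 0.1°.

5.6°

Angle between strike (N85°E) and section (S65°W): β = 20°.
tan α = tan 16° × sin 20° = 0.2867 × 0.3420 = 0.0981
α = arctan(0.0981) = 5.60°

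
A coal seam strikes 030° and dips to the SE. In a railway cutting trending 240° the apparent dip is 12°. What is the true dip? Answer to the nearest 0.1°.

The section is 30° from the strike.
tan(true dip) = tan 12° / sin 30° = 0.4251
δ = arctan(0.4251) = 23.03°

23.0°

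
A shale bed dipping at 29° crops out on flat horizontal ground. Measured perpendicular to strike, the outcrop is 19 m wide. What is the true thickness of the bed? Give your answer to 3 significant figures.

True thickness t = w · sin(dip) = 19 × sin 29°
t = 19 × 0.4848 = 9.211 m

9.21 m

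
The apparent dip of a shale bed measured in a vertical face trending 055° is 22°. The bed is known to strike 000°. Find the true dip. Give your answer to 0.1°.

β = acute angle between strike 000° and section 055° = 55°.
tan δ = tan α / sin β = tan 22° / sin 55° = 0.4040 / 0.8192 = 0.4932
δ = arctan(0.4932) = 26.25°

26.3°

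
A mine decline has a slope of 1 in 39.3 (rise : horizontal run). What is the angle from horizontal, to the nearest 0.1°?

tan θ = 1/39.3 = 0.0254
θ = arctan(0.0254) = 1.46°

1.5°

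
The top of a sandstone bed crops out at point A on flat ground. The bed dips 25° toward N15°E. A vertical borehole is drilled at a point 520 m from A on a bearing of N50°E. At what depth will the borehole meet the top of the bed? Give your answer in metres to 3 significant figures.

The hole lies 35° from the dip direction, so the down-dip offset is 520 × cos 35° = 425.96 m.
Depth = down-dip offset × tan(dip) = 425.96 × tan 25° = 425.96 × 0.4663
Depth = 198.63 m

199 m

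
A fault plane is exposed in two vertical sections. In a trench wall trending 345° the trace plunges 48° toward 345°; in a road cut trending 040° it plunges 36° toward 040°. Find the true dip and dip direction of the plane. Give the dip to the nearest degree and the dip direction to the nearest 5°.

Represent each trace as a vector plunging at its apparent dip toward its trend (east-north-up frame): v₁ = (-0.173, 0.646, -0.743), v₂ = (0.520, 0.620, -0.588).
Cross product v₁ × v₂ gives the pole to the plane: n ∝ (-0.081, 0.488, 0.443).
Dip δ = arctan(|n_h|/n_z) = arctan(0.495/0.443) = 48.1°.
Dip direction = atan2(-0.081, 0.488) = 351° (azimuth of n's horizontal projection).

true dip 48°, dip direction 350°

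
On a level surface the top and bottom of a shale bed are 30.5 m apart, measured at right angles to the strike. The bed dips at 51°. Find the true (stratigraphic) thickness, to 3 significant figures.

23.7 m

True thickness t = w · sin(dip) = 30.5 × sin 51°
t = 30.5 × 0.7771 = 23.703 m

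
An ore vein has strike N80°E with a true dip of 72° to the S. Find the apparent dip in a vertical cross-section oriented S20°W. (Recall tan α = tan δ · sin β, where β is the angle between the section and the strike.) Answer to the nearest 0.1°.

69.4°

Angle between strike (N80°E) and section (S20°W): β = 60°.
tan(apparent dip) = tan 72° · sin 60° = 2.6654
α = arctan(2.6654) = 69.43°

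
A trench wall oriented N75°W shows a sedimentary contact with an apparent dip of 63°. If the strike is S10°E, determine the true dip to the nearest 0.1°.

65.2°

β = acute angle between strike S10°E and section N75°W = 65°.
tan(true dip) = tan 63° / sin 65° = 2.1655
true dip = arctan 2.1655 = 65.21°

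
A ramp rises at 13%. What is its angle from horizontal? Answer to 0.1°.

7.4°

tan θ = 13/100 = 0.1300
θ = arctan(0.1300) = 7.41°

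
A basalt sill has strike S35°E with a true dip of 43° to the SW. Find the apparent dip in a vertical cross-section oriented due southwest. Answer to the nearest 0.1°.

Angle between strike (S35°E) and section (due southwest): β = 80°.
tan α = tan 43° × sin 80° = 0.9325 × 0.9848 = 0.9183
α = arctan(0.9183) = 42.56°

42.6°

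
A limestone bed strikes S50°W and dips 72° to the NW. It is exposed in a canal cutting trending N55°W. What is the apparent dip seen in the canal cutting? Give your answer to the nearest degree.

71°

The section lies 75° from the strike.
tan(apparent dip) = tan 72° · sin 75° = 2.9728
α = arctan(2.9728) = 71.41°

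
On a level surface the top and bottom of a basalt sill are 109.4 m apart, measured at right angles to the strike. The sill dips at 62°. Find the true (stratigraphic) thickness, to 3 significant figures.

96.6 m

True thickness t = w · sin(dip) = 109.4 × sin 62°
t = 109.4 × 0.8829 = 96.594 m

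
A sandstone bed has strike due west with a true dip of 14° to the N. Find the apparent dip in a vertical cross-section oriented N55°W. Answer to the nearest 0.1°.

8.1°

The section lies 35° from the strike.
tan(apparent dip) = tan 14° · sin 35° = 0.1430
α = arctan(0.1430) = 8.14°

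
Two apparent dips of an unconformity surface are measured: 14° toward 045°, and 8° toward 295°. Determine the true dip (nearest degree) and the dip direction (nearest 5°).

true dip 19°, dip direction 000°

Represent each trace as a vector plunging at its apparent dip toward its trend (east-north-up frame): v₁ = (0.686, 0.686, -0.242), v₂ = (-0.897, 0.419, -0.139).
n = v₁ × v₂ = (0.006, 0.313, 0.903) (taken with n_z > 0).
True dip = arccos(n_z / |n|) = arccos(0.9449) = 19.1°.
Dip direction = azimuth of (n_x, n_y) = atan2(0.006, 0.313) = 1°.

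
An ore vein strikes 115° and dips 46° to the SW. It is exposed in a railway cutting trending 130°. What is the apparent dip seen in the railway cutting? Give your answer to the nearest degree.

15°

The strike is 115° and the section trends 130°; the acute angle between them is β = 15°.
tan(apparent dip) = tan 46° · sin 15° = 0.2680
apparent dip = arctan 0.2680 = 15.00°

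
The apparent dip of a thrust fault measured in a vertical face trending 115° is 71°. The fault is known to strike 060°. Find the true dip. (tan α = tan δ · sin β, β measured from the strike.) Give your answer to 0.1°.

β = acute angle between strike 060° and section 115° = 55°.
tan(true dip) = tan 71° / sin 55° = 3.5454
δ = arctan(3.5454) = 74.25°

74.2°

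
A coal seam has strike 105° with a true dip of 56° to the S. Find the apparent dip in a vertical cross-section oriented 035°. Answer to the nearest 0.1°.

54.3°

Angle between strike (105°) and section (035°): β = 70°.
tan(apparent dip) = tan 56° · sin 70° = 1.3932
apparent dip = arctan 1.3932 = 54.33°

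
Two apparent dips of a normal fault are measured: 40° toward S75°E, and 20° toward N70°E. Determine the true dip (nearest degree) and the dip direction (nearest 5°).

true dip 45°, dip direction 140°

Represent each trace as a vector plunging at its apparent dip toward its trend (east-north-up frame): v₁ = (0.740, -0.198, -0.643), v₂ = (0.883, 0.321, -0.342).
The plane normal is n = v₁ × v₂ ∝ (0.274, -0.315, 0.413).
Dip δ = arctan(|n_h|/n_z) = arctan(0.417/0.413) = 45.3°.
Dip direction = atan2(0.274, -0.315) = 139° (azimuth of n's horizontal projection).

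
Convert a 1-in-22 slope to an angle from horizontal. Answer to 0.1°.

2.6°

tan θ = 1/22 = 0.0455
θ = arctan(0.0455) = 2.60°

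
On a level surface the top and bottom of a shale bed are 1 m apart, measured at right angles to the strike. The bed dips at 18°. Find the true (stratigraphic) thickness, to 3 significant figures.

True thickness t = w · sin(dip) = 1 × sin 18°
t = 1 × 0.3090 = 0.309 m

0.309 m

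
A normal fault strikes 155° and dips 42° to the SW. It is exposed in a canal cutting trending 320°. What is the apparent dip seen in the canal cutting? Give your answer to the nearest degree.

The strike is 155° and the section trends 320°; the acute angle between them is β = 15°.
tan(apparent dip) = tan 42° · sin 15° = 0.2330
apparent dip = arctan 0.2330 = 13.12°

13°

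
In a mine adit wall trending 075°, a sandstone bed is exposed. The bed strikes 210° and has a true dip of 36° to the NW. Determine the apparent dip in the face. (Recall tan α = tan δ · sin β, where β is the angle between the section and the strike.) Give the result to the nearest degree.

27°

The strike is 210° and the section trends 075°; the acute angle between them is β = 45°.
tan α = tan 36° × sin 45° = 0.7265 × 0.7071 = 0.5137
α = arctan(0.5137) = 27.19°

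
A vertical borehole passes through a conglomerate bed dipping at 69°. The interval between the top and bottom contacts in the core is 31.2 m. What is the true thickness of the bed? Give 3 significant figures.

True thickness t = h · cos(dip) = 31.2 × cos 69°
t = 31.2 × 0.3584 = 11.181 m

11.2 m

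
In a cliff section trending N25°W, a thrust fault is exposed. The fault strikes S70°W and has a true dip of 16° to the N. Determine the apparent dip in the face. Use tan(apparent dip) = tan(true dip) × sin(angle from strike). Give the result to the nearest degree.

Angle between strike (S70°W) and section (N25°W): β = 85°.
tan α = tan 16° × sin 85° = 0.2867 × 0.9962 = 0.2857
α = arctan(0.2857) = 15.94°

16°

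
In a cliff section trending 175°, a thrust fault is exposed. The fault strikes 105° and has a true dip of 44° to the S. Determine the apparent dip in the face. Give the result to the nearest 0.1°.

The strike is 105° and the section trends 175°; the acute angle between them is β = 70°.
tan(apparent dip) = tan 44° · sin 70° = 0.9075
α = arctan(0.9075) = 42.22°

42.2°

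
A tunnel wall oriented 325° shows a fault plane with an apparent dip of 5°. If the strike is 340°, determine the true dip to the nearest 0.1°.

β = acute angle between strike 340° and section 325° = 15°.
tan δ = tan α / sin β = tan 5° / sin 15° = 0.0875 / 0.2588 = 0.3380
δ = arctan(0.3380) = 18.68°

18.7°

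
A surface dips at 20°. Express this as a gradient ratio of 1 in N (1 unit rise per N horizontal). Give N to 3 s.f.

1 : N means tan θ = 1/N, so N = 1/tan 20° = 1/0.3640

1 in 2.75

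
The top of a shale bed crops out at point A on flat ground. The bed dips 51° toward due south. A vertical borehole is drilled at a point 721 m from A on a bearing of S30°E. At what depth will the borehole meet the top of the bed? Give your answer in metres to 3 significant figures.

The hole lies 30° from the dip direction, so the down-dip offset is 721 × cos 30° = 624.40 m.
Depth = down-dip offset × tan(dip) = 624.40 × tan 51° = 624.40 × 1.2349
Depth = 771.08 m

771 m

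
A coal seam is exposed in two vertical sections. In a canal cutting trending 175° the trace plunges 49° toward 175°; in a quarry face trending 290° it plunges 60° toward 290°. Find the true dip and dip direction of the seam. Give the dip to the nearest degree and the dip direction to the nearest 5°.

Represent each trace as a vector plunging at its apparent dip toward its trend (east-north-up frame): v₁ = (0.057, -0.654, -0.755), v₂ = (-0.470, 0.171, -0.866).
Cross product v₁ × v₂ gives the pole to the plane: n ∝ (-0.695, -0.404, 0.297).
Dip δ = arctan(|n_h|/n_z) = arctan(0.804/0.297) = 69.7°.
Dip direction = azimuth of (n_x, n_y) = atan2(-0.695, -0.404) = 240°.

true dip 70°, dip direction 240°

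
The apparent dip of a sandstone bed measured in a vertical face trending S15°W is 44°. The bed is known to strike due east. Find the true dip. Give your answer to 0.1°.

45.0°

The section is 75° from the strike.
tan δ = tan α / sin β = tan 44° / sin 75° = 0.9657 / 0.9659 = 0.9998
δ = arctan(0.9998) = 44.99°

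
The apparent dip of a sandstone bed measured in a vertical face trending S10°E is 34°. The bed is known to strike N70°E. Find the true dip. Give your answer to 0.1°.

β = acute angle between strike N70°E and section S10°E = 80°.
tan(true dip) = tan 34° / sin 80° = 0.6849
δ = arctan(0.6849) = 34.41°

34.4°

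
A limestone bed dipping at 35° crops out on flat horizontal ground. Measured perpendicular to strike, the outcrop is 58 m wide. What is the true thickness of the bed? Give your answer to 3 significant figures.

33.3 m

True thickness t = w · sin(dip) = 58 × sin 35°
t = 58 × 0.5736 = 33.267 m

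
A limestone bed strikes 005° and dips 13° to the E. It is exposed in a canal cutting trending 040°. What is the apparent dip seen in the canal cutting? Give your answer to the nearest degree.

8°

Angle between strike (005°) and section (040°): β = 35°.
tan(apparent dip) = tan 13° · sin 35° = 0.1324
α = arctan(0.1324) = 7.54°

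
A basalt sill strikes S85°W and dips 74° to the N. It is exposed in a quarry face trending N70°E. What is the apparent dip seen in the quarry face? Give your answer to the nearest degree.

42°

The section lies 15° from the strike.
tan(apparent dip) = tan 74° · sin 15° = 0.9026
α = arctan(0.9026) = 42.07°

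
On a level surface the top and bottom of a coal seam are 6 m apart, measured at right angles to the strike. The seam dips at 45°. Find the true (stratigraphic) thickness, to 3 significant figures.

4.24 m

True thickness t = w · sin(dip) = 6 × sin 45°
t = 6 × 0.7071 = 4.243 m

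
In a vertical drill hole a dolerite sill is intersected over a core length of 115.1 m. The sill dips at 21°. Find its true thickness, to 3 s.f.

107 m

True thickness t = h · cos(dip) = 115.1 × cos 21°
t = 115.1 × 0.9336 = 107.455 m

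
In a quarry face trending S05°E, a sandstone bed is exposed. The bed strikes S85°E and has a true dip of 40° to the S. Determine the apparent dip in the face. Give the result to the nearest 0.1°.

The section lies 80° from the strike.
tan(apparent dip) = tan 40° · sin 80° = 0.8264
apparent dip = arctan 0.8264 = 39.57°

39.6°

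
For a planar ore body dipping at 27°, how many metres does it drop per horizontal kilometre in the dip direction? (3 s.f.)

510 m

drop per km = 1000 × tan 27° = 1000 × 0.5095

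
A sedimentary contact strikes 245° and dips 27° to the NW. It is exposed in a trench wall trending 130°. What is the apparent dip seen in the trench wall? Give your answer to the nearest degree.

25°

The strike is 245° and the section trends 130°; the acute angle between them is β = 65°.
tan(apparent dip) = tan 27° · sin 65° = 0.4618
α = arctan(0.4618) = 24.79°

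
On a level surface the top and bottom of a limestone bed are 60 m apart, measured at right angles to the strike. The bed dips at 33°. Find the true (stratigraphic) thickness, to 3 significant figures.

True thickness t = w · sin(dip) = 60 × sin 33°
t = 60 × 0.5446 = 32.678 m

32.7 m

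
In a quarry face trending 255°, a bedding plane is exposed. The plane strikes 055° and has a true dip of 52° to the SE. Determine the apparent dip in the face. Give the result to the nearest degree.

24°

The strike is 055° and the section trends 255°; the acute angle between them is β = 20°.
tan(apparent dip) = tan 52° · sin 20° = 0.4378
α = arctan(0.4378) = 23.64°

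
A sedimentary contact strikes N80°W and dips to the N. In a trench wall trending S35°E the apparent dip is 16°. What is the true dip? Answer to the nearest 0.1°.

β = acute angle between strike N80°W and section S35°E = 45°.
tan δ = tan α / sin β = tan 16° / sin 45° = 0.2867 / 0.7071 = 0.4055
δ = arctan(0.4055) = 22.07°

22.1°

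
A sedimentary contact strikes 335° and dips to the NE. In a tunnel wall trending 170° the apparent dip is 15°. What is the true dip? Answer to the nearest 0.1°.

β = acute angle between strike 335° and section 170° = 15°.
tan(true dip) = tan 15° / sin 15° = 1.0353
δ = arctan(1.0353) = 45.99°

46.0°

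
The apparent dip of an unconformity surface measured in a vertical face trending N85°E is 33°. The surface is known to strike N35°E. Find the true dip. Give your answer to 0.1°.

β = acute angle between strike N35°E and section N85°E = 50°.
tan(true dip) = tan 33° / sin 50° = 0.8477
δ = arctan(0.8477) = 40.29°

40.3°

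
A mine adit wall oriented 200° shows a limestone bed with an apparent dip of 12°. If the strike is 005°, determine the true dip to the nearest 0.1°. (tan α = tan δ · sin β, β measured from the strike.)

β = acute angle between strike 005° and section 200° = 15°.
tan(true dip) = tan 12° / sin 15° = 0.8213
true dip = arctan 0.8213 = 39.39°

39.4°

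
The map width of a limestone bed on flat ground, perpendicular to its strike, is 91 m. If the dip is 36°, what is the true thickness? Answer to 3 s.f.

53.5 m

True thickness t = w · sin(dip) = 91 × sin 36°
t = 91 × 0.5878 = 53.488 m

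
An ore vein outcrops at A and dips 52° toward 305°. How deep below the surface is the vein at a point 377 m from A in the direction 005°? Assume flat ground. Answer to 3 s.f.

241 m

The hole lies 60° from the dip direction, so the down-dip offset is 377 × cos 60° = 188.50 m.
Depth = down-dip offset × tan(dip) = 188.50 × tan 52° = 188.50 × 1.2799
Depth = 241.27 m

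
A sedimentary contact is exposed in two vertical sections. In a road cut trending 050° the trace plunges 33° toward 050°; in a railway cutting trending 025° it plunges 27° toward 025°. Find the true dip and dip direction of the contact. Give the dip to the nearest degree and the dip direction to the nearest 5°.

Each apparent-dip line lies in the plane. As unit vectors (x east, y north, z up), v₁ plunges 33°→050° and v₂ plunges 27°→025°.
Cross product v₁ × v₂ gives the pole to the plane: n ∝ (0.195, 0.087, 0.316).
tan δ = √(n_x²+n_y²)/n_z = 0.213/0.316, so δ = 34.1°.
Dip direction = azimuth of (n_x, n_y) = atan2(0.195, 0.087) = 66°.

true dip 34°, dip direction 065°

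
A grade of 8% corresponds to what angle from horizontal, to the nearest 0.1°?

tan θ = 8/100 = 0.0800
θ = arctan(0.0800) = 4.57°

4.6°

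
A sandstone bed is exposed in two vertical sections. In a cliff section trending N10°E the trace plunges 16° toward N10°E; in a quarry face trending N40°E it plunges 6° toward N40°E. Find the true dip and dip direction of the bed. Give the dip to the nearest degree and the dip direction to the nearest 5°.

Represent each trace as a vector plunging at its apparent dip toward its trend (east-north-up frame): v₁ = (0.167, 0.947, -0.276), v₂ = (0.639, 0.762, -0.105).
The plane normal is n = v₁ × v₂ ∝ (-0.111, 0.159, 0.478).
True dip = arccos(n_z / |n|) = arccos(0.9268) = 22.1°.
Dip direction = azimuth of (n_x, n_y) = atan2(-0.111, 0.159) = 325°.

true dip 22°, dip direction 325°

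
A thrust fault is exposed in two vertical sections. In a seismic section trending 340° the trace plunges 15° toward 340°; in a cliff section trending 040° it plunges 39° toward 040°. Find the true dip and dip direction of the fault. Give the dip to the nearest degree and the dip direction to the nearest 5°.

Each apparent-dip line lies in the plane. As unit vectors (x east, y north, z up), v₁ plunges 15°→340° and v₂ plunges 39°→040°.
Cross product v₁ × v₂ gives the pole to the plane: n ∝ (0.417, 0.337, 0.650).
tan δ = √(n_x²+n_y²)/n_z = 0.536/0.650, so δ = 39.5°.
Dip direction = azimuth of (n_x, n_y) = atan2(0.417, 0.337) = 51°.

true dip 40°, dip direction 050°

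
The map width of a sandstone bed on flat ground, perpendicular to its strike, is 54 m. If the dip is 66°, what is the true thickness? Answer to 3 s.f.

49.3 m

True thickness t = w · sin(dip) = 54 × sin 66°
t = 54 × 0.9135 = 49.331 m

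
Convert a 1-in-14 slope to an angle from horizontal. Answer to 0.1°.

tan θ = 1/14 = 0.0714
θ = arctan(0.0714) = 4.09°

4.1°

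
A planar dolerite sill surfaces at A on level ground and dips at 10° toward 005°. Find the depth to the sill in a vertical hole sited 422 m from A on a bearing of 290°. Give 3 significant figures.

19.3 m

The hole lies 75° from the dip direction, so the down-dip offset is 422 × cos 75° = 109.22 m.
Depth = down-dip offset × tan(dip) = 109.22 × tan 10° = 109.22 × 0.1763
Depth = 19.26 m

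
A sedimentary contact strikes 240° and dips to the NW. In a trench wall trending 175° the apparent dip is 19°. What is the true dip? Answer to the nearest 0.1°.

The section is 65° from the strike.
tan δ = tan α / sin β = tan 19° / sin 65° = 0.3443 / 0.9063 = 0.3799
true dip = arctan 0.3799 = 20.80°

20.8°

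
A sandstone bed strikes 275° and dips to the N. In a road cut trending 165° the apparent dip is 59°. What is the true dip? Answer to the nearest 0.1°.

The section is 70° from the strike.
tan(true dip) = tan 59° / sin 70° = 1.7711
true dip = arctan 1.7711 = 60.55°

60.5°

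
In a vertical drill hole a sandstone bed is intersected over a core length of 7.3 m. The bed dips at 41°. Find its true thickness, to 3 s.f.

5.51 m

True thickness t = h · cos(dip) = 7.3 × cos 41°
t = 7.3 × 0.7547 = 5.509 m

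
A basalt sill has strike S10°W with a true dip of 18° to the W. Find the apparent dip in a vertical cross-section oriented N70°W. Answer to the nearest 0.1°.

The strike is S10°W and the section trends N70°W; the acute angle between them is β = 80°.
tan α = tan 18° × sin 80° = 0.3249 × 0.9848 = 0.3200
apparent dip = arctan 0.3200 = 17.74°

17.7°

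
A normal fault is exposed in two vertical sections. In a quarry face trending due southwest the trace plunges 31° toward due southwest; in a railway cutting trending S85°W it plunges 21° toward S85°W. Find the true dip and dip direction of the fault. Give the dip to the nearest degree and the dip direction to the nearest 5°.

true dip 31°, dip direction 215°

Each apparent-dip line lies in the plane. As unit vectors (x east, y north, z up), v₁ plunges 31°→due southwest and v₂ plunges 21°→S85°W.
Cross product v₁ × v₂ gives the pole to the plane: n ∝ (-0.175, -0.262, 0.514).
tan δ = √(n_x²+n_y²)/n_z = 0.315/0.514, so δ = 31.5°.
The horizontal component of n points toward azimuth atan2(n_x, n_y) = 214°, the dip direction.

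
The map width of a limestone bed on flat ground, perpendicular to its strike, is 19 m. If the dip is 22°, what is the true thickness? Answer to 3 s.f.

True thickness t = w · sin(dip) = 19 × sin 22°
t = 19 × 0.3746 = 7.118 m

7.12 m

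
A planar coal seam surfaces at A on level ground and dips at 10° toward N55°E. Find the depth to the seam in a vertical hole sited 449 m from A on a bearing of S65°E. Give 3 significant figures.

The hole lies 60° from the dip direction, so the down-dip offset is 449 × cos 60° = 224.50 m.
Depth = down-dip offset × tan(dip) = 224.50 × tan 10° = 224.50 × 0.1763
Depth = 39.59 m

39.6 m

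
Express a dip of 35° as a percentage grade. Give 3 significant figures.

grade % = 100 × tan 35° = 100 × 0.7002

70.0%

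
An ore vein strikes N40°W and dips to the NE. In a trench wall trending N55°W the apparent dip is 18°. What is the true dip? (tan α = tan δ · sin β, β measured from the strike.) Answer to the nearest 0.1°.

β = acute angle between strike N40°W and section N55°W = 15°.
tan δ = tan α / sin β = tan 18° / sin 15° = 0.3249 / 0.2588 = 1.2554
δ = arctan(1.2554) = 51.46°

51.5°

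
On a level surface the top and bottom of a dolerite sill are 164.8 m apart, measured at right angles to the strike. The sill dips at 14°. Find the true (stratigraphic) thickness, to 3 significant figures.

39.9 m

True thickness t = w · sin(dip) = 164.8 × sin 14°
t = 164.8 × 0.2419 = 39.869 m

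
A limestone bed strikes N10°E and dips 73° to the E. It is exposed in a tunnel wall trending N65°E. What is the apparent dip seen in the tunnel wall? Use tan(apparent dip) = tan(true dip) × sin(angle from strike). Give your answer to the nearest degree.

The strike is N10°E and the section trends N65°E; the acute angle between them is β = 55°.
tan(apparent dip) = tan 73° · sin 55° = 2.6793
α = arctan(2.6793) = 69.53°

70°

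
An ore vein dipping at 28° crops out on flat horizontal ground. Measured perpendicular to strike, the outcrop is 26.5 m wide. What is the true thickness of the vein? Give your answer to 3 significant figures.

12.4 m

True thickness t = w · sin(dip) = 26.5 × sin 28°
t = 26.5 × 0.4695 = 12.441 m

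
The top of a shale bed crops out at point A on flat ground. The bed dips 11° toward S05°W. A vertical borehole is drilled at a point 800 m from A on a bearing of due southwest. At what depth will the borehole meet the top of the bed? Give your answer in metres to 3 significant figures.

119 m

The hole lies 40° from the dip direction, so the down-dip offset is 800 × cos 40° = 612.84 m.
Depth = down-dip offset × tan(dip) = 612.84 × tan 11° = 612.84 × 0.1944
Depth = 119.12 m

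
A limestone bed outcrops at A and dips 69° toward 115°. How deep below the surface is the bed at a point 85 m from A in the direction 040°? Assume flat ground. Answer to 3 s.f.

57.3 m

The hole lies 75° from the dip direction, so the down-dip offset is 85 × cos 75° = 22.00 m.
Depth = down-dip offset × tan(dip) = 22.00 × tan 69° = 22.00 × 2.6051
Depth = 57.31 m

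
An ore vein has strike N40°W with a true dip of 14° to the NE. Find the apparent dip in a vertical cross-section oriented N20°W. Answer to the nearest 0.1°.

Angle between strike (N40°W) and section (N20°W): β = 20°.
tan α = tan 14° × sin 20° = 0.2493 × 0.3420 = 0.0853
apparent dip = arctan 0.0853 = 4.87°

4.9°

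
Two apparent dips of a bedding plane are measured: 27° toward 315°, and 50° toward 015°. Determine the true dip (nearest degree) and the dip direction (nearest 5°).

true dip 50°, dip direction 020°

The two traces are lines in the plane: v₁ = (sin 315°·cos 27°, cos 315°·cos 27°, −sin 27°), v₂ = (sin 15°·cos 50°, cos 15°·cos 50°, −sin 50°).
Cross product v₁ × v₂ gives the pole to the plane: n ∝ (0.201, 0.558, 0.496).
True dip = arccos(n_z / |n|) = arccos(0.6415) = 50.1°.
The horizontal component of n points toward azimuth atan2(n_x, n_y) = 20°, the dip direction.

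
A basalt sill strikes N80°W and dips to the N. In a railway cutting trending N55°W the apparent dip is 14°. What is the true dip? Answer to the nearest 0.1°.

The section is 25° from the strike.
tan(true dip) = tan 14° / sin 25° = 0.5900
true dip = arctan 0.5900 = 30.54°

30.5°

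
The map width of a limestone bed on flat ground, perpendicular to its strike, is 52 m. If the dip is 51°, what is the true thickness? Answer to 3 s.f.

40.4 m

True thickness t = w · sin(dip) = 52 × sin 51°
t = 52 × 0.7771 = 40.412 m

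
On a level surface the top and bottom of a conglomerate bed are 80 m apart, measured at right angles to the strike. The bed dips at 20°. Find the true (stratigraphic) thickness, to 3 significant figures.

True thickness t = w · sin(dip) = 80 × sin 20°
t = 80 × 0.3420 = 27.362 m

27.4 m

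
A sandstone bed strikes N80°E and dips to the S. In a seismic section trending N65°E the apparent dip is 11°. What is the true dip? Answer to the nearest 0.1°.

36.9°

β = acute angle between strike N80°E and section N65°E = 15°.
tan(true dip) = tan 11° / sin 15° = 0.7510
true dip = arctan 0.7510 = 36.91°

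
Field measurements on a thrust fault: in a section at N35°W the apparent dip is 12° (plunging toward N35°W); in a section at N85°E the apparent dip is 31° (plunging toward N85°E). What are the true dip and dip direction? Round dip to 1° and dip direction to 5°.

Each apparent-dip line lies in the plane. As unit vectors (x east, y north, z up), v₁ plunges 12°→N35°W and v₂ plunges 31°→N85°E.
n = v₁ × v₂ = (0.397, 0.466, 0.726) (taken with n_z > 0).
True dip = arccos(n_z / |n|) = arccos(0.7643) = 40.2°.
Dip direction = atan2(0.397, 0.466) = 40° (azimuth of n's horizontal projection).

true dip 40°, dip direction 040°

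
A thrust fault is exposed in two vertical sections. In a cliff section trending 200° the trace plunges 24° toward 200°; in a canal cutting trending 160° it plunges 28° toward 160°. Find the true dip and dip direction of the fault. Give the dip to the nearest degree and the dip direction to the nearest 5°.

Each apparent-dip line lies in the plane. As unit vectors (x east, y north, z up), v₁ plunges 24°→200° and v₂ plunges 28°→160°.
The plane normal is n = v₁ × v₂ ∝ (0.066, -0.270, 0.518).
True dip = arccos(n_z / |n|) = arccos(0.8818) = 28.1°.
Dip direction = azimuth of (n_x, n_y) = atan2(0.066, -0.270) = 166°.

true dip 28°, dip direction 165°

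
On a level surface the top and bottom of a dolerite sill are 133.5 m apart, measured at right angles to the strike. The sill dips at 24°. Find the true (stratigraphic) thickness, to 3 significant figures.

54.3 m

True thickness t = w · sin(dip) = 133.5 × sin 24°
t = 133.5 × 0.4067 = 54.299 m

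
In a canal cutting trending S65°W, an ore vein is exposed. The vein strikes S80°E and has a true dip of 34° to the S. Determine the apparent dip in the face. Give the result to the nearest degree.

Angle between strike (S80°E) and section (S65°W): β = 35°.
tan α = tan 34° × sin 35° = 0.6745 × 0.5736 = 0.3869
α = arctan(0.3869) = 21.15°

21°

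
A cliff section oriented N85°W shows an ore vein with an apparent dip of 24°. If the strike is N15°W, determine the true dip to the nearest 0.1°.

The section is 70° from the strike.
tan(true dip) = tan 24° / sin 70° = 0.4738
true dip = arctan 0.4738 = 25.35°

25.4°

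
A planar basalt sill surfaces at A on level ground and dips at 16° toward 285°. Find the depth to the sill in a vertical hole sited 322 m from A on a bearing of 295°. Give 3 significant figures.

90.9 m

The hole lies 10° from the dip direction, so the down-dip offset is 322 × cos 10° = 317.11 m.
Depth = down-dip offset × tan(dip) = 317.11 × tan 16° = 317.11 × 0.2867
Depth = 90.93 m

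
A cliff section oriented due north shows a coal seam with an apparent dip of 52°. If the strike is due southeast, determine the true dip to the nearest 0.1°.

61.1°

The section is 45° from the strike.
tan(true dip) = tan 52° / sin 45° = 1.8101
δ = arctan(1.8101) = 61.08°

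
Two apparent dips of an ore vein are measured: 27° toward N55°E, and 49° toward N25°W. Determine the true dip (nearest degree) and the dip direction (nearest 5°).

Represent each trace as a vector plunging at its apparent dip toward its trend (east-north-up frame): v₁ = (0.730, 0.511, -0.454), v₂ = (-0.277, 0.595, -0.755).
The plane normal is n = v₁ × v₂ ∝ (-0.116, 0.677, 0.576).
tan δ = √(n_x²+n_y²)/n_z = 0.687/0.576, so δ = 50.0°.
Dip direction = azimuth of (n_x, n_y) = atan2(-0.116, 0.677) = 350°.

true dip 50°, dip direction 350°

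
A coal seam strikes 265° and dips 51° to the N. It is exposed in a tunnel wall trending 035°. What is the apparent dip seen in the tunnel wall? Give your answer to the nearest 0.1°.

Angle between strike (265°) and section (035°): β = 50°.
tan(apparent dip) = tan 51° · sin 50° = 0.9460
apparent dip = arctan 0.9460 = 43.41°

43.4°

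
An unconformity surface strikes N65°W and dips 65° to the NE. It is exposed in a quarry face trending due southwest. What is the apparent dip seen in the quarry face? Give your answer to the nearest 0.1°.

The section lies 70° from the strike.
tan α = tan 65° × sin 70° = 2.1445 × 0.9397 = 2.0152
apparent dip = arctan 2.0152 = 63.61°

63.6°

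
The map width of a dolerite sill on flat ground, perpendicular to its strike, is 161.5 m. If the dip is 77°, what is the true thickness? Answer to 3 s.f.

True thickness t = w · sin(dip) = 161.5 × sin 77°
t = 161.5 × 0.9744 = 157.361 m

157 m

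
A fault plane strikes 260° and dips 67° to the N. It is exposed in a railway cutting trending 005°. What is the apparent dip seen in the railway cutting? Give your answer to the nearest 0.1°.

66.3°

Angle between strike (260°) and section (005°): β = 75°.
tan α = tan 67° × sin 75° = 2.3559 × 0.9659 = 2.2756
α = arctan(2.2756) = 66.28°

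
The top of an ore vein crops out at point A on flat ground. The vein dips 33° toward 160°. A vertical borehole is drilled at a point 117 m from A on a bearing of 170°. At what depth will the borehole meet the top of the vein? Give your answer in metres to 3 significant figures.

74.8 m

The hole lies 10° from the dip direction, so the down-dip offset is 117 × cos 10° = 115.22 m.
Depth = down-dip offset × tan(dip) = 115.22 × tan 33° = 115.22 × 0.6494
Depth = 74.83 m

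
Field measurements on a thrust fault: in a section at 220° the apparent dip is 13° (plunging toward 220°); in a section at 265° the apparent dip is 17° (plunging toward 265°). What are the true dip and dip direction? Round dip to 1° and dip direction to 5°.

true dip 17°, dip direction 260°

The two traces are lines in the plane: v₁ = (sin 220°·cos 13°, cos 220°·cos 13°, −sin 13°), v₂ = (sin 265°·cos 17°, cos 265°·cos 17°, −sin 17°).
n = v₁ × v₂ = (-0.199, -0.031, 0.659) (taken with n_z > 0).
Dip δ = arctan(|n_h|/n_z) = arctan(0.202/0.659) = 17.0°.
Dip direction = azimuth of (n_x, n_y) = atan2(-0.199, -0.031) = 261°.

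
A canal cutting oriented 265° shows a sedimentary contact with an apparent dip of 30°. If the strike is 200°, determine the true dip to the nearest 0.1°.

32.5°

β = acute angle between strike 200° and section 265° = 65°.
tan(true dip) = tan 30° / sin 65° = 0.6370
δ = arctan(0.6370) = 32.50°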